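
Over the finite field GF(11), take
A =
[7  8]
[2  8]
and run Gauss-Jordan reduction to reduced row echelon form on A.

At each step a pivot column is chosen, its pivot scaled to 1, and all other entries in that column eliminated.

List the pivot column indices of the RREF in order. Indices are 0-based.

pivot columns: 0, 1

pivot(0,0)=7: scale R0 → (1, 9)
  clear (1,0): R1 −= (2)R0 → (0, 1)
pivot(1,1)=1: scale R1 → (0, 1)
  clear (0,1): R0 −= (9)R1 → (1, 0)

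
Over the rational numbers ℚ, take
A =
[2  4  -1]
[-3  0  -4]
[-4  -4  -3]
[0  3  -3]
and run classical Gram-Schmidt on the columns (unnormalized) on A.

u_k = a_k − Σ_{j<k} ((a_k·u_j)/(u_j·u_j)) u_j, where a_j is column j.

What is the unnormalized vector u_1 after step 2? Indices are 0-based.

Step 1: u_0 = a_0 = (2, -3, -4, 0).
Step 2: u_1 = a_1 − (24/29)·u_0 = (68/29, 72/29, -20/29, 3).

u_1 = (68/29, 72/29, -20/29, 3)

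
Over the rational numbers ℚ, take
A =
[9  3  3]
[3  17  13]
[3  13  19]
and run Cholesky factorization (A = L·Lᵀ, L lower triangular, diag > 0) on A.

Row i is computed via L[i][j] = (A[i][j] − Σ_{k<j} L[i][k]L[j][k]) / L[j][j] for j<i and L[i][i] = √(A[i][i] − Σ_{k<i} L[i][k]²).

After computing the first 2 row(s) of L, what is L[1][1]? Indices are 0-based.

Step 1: L[0][0] = √(9) = 3.
  L[1][0] = (3) / L[0][0] = 1.
Step 2: L[1][1] = √(16) = 4.

L[1][1] = 4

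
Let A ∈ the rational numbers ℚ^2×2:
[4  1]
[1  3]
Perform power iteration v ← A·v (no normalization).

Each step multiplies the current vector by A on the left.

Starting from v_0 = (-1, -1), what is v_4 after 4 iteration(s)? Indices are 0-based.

v_4 = (-527, -338)

v_0 = (-1, -1).
v_1 = A·v_0 = (-5, -4).
v_2 = A·v_1 = (-24, -17).
v_3 = A·v_2 = (-113, -75).
v_4 = A·v_3 = (-527, -338).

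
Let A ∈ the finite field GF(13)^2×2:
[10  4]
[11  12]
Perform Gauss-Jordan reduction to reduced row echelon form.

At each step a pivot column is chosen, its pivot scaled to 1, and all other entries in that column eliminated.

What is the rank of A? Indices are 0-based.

step 1: normalize row 0 (÷10) = (1, 3)
  row 1: subtract 11×row0 = (0, 5)
step 2: normalize row 1 (÷5) = (0, 1)
  row 0: subtract 3×row1 = (1, 0)

rank = 2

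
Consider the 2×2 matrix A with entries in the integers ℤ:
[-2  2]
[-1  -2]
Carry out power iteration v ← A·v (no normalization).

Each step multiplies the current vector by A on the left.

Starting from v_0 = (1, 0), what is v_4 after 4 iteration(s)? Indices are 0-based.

v_4 = (-28, 16)

v_0 = (1, 0).
v_1 = A·v_0 = (-2, -1).
v_2 = A·v_1 = (2, 4).
v_3 = A·v_2 = (4, -10).
v_4 = A·v_3 = (-28, 16).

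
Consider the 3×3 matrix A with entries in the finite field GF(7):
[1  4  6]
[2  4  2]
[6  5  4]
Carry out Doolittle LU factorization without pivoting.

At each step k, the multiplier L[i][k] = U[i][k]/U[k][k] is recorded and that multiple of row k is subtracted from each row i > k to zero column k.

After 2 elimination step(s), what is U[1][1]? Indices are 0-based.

U[1][1] = 3

Step 1: pivot at (0,0) is 1.
  row1 ← row1 − (2)·row0  ⇒  L[1][0]=2, U row1=(0, 3, 4)
  row2 ← row2 − (6)·row0  ⇒  L[2][0]=6, U row2=(0, 2, 3)
Step 2: pivot at (1,1) is 3.
  row2 ← row2 − (3)·row1  ⇒  L[2][1]=3, U row2=(0, 0, 5)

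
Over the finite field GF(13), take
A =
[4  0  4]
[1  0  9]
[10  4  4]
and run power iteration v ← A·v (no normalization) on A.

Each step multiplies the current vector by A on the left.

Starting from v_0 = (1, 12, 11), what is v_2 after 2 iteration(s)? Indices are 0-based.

v_2 = (2, 4, 1)

v_0 = (1, 12, 11).
v_1 = A·v_0 = (9, 9, 11).
v_2 = A·v_1 = (2, 4, 1).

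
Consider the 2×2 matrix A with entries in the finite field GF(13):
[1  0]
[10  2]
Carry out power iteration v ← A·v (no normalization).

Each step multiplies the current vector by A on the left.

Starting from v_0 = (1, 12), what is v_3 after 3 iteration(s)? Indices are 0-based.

v_3 = (1, 10)

v_0 = (1, 12).
v_1 = A·v_0 = (1, 8).
v_2 = A·v_1 = (1, 0).
v_3 = A·v_2 = (1, 10).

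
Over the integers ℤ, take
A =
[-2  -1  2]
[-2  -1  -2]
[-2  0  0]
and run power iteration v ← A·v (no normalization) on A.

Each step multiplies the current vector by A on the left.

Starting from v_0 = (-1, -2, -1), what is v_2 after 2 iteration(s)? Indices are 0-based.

v_2 = (-6, -14, -4)

v_0 = (-1, -2, -1).
v_1 = A·v_0 = (2, 6, 2).
v_2 = A·v_1 = (-6, -14, -4).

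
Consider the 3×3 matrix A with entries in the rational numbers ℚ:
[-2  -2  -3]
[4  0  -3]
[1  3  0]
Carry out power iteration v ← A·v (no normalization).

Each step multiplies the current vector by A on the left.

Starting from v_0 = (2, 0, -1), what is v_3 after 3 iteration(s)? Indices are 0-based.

v_3 = (-24, -200, -56)

v_0 = (2, 0, -1).
v_1 = A·v_0 = (-1, 11, 2).
v_2 = A·v_1 = (-26, -10, 32).
v_3 = A·v_2 = (-24, -200, -56).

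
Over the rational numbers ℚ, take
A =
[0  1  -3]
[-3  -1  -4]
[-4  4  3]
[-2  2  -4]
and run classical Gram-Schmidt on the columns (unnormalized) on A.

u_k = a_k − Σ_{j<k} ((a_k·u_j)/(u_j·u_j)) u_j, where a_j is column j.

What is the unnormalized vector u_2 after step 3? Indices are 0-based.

u_2 = (-1328/349, -332/349, 967/349, -1436/349)

Step 1: u_0 = a_0 = (0, -3, -4, -2).
Step 2: u_1 = a_1 − (-17/29)·u_0 = (1, -80/29, 48/29, 24/29).
Step 3: u_2 = a_2 − (8/29)·u_0 − (281/349)·u_1 = (-1328/349, -332/349, 967/349, -1436/349).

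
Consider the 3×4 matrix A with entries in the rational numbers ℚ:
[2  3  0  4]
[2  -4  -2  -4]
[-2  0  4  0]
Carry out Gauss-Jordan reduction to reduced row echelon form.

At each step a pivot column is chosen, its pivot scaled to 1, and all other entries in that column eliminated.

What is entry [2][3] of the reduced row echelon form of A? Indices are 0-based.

M[2][3] = 2/11

step 1: normalize row 0 (÷2) = (1, 3/2, 0, 2)
  row 1: subtract 2×row0 = (0, -7, -2, -8)
  row 2: subtract -2×row0 = (0, 3, 4, 4)
step 2: normalize row 1 (÷-7) = (0, 1, 2/7, 8/7)
  row 0: subtract 3/2×row1 = (1, 0, -3/7, 2/7)
  row 2: subtract 3×row1 = (0, 0, 22/7, 4/7)
step 3: normalize row 2 (÷22/7) = (0, 0, 1, 2/11)
  row 0: subtract -3/7×row2 = (1, 0, 0, 4/11)
  row 1: subtract 2/7×row2 = (0, 1, 0, 12/11)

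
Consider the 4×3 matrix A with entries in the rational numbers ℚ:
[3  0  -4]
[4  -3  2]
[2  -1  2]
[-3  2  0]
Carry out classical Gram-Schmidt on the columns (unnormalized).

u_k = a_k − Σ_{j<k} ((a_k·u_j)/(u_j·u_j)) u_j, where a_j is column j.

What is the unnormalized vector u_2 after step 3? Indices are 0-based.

u_2 = (-4/11, -2/33, 70/33, 32/33)

Step 1: u_0 = a_0 = (3, 4, 2, -3).
Step 2: u_1 = a_1 − (-10/19)·u_0 = (30/19, -17/19, 1/19, 8/19).
Step 3: u_2 = a_2 − (0)·u_0 − (-76/33)·u_1 = (-4/11, -2/33, 70/33, 32/33).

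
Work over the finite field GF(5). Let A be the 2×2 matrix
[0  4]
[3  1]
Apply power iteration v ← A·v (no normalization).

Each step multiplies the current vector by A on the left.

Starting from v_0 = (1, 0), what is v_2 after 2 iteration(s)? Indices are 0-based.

v_2 = (2, 3)

v_0 = (1, 0).
v_1 = A·v_0 = (0, 3).
v_2 = A·v_1 = (2, 3).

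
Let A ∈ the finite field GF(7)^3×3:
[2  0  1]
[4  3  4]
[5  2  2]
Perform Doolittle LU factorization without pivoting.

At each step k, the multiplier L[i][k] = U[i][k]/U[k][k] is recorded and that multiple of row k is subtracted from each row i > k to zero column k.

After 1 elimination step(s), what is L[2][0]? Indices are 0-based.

k=0: U[0][0]=2
  eliminate (1,0): mult=2, new row 1: (0, 3, 2); set L[1][0]=2
  eliminate (2,0): mult=6, new row 2: (0, 2, 3); set L[2][0]=6

L[2][0] = 6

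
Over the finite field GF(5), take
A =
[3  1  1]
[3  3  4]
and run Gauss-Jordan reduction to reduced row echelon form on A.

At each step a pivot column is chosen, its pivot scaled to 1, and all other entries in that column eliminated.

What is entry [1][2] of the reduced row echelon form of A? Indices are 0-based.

M[1][2] = 4

pivot(0,0)=3: scale R0 → (1, 2, 2)
  clear (1,0): R1 −= (3)R0 → (0, 2, 3)
pivot(1,1)=2: scale R1 → (0, 1, 4)
  clear (0,1): R0 −= (2)R1 → (1, 0, 4)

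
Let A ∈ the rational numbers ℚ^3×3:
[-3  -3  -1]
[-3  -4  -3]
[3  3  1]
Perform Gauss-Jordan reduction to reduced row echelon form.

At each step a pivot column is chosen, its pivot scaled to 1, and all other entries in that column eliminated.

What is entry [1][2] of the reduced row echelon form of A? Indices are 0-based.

M[1][2] = 2

step 1: normalize row 0 (÷-3) = (1, 1, 1/3)
  row 1: subtract -3×row0 = (0, -1, -2)
  row 2: subtract 3×row0 = (0, 0, 0)
step 2: normalize row 1 (÷-1) = (0, 1, 2)
  row 0: subtract 1×row1 = (1, 0, -5/3)
skip col 2 (zero from row 2)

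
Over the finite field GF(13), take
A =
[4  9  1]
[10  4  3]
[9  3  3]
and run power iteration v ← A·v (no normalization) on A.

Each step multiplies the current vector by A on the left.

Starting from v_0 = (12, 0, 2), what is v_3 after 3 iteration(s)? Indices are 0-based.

v_0 = (12, 0, 2).
v_1 = A·v_0 = (11, 9, 10).
v_2 = A·v_1 = (5, 7, 0).
v_3 = A·v_2 = (5, 0, 1).

v_3 = (5, 0, 1)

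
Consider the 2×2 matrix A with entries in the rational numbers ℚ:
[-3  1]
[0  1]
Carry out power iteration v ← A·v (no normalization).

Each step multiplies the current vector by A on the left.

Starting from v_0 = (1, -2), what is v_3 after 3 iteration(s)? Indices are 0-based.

v_0 = (1, -2).
v_1 = A·v_0 = (-5, -2).
v_2 = A·v_1 = (13, -2).
v_3 = A·v_2 = (-41, -2).

v_3 = (-41, -2)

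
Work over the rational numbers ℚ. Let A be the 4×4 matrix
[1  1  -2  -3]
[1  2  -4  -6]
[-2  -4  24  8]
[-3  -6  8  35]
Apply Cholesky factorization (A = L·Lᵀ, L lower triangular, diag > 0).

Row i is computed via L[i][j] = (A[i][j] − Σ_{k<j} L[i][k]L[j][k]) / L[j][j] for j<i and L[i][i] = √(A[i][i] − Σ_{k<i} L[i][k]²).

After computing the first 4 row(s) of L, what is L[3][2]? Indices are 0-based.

Step 1: L[0][0] = √(1) = 1.
  L[1][0] = (1) / L[0][0] = 1.
Step 2: L[1][1] = √(1) = 1.
  L[2][0] = (-2) / L[0][0] = -2.
  L[2][1] = (-2) / L[1][1] = -2.
Step 3: L[2][2] = √(16) = 4.
  L[3][0] = (-3) / L[0][0] = -3.
  L[3][1] = (-3) / L[1][1] = -3.
  L[3][2] = (-4) / L[2][2] = -1.
Step 4: L[3][3] = √(16) = 4.

L[3][2] = -1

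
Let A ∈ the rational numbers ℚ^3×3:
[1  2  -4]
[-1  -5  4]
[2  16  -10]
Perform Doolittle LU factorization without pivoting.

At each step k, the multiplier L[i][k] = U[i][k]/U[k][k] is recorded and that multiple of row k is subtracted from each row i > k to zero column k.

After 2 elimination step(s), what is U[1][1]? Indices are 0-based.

[col 0] pivot 1
  R1 -= -1*R0 → (0, -3, 0)  (L[1][0] := -1)
  R2 -= 2*R0 → (0, 12, -2)  (L[2][0] := 2)
[col 1] pivot -3
  R2 -= -4*R1 → (0, 0, -2)  (L[2][1] := -4)

U[1][1] = -3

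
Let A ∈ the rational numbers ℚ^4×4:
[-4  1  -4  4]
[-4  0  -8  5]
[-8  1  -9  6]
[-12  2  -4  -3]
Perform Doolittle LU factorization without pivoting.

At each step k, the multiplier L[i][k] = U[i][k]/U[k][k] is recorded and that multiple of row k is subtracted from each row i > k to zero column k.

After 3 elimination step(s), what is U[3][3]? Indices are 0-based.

Step 1: pivot at (0,0) is -4.
  row1 ← row1 − (1)·row0  ⇒  L[1][0]=1, U row1=(0, -1, -4, 1)
  row2 ← row2 − (2)·row0  ⇒  L[2][0]=2, U row2=(0, -1, -1, -2)
  row3 ← row3 − (3)·row0  ⇒  L[3][0]=3, U row3=(0, -1, 8, -15)
Step 2: pivot at (1,1) is -1.
  row2 ← row2 − (1)·row1  ⇒  L[2][1]=1, U row2=(0, 0, 3, -3)
  row3 ← row3 − (1)·row1  ⇒  L[3][1]=1, U row3=(0, 0, 12, -16)
Step 3: pivot at (2,2) is 3.
  row3 ← row3 − (4)·row2  ⇒  L[3][2]=4, U row3=(0, 0, 0, -4)

U[3][3] = -4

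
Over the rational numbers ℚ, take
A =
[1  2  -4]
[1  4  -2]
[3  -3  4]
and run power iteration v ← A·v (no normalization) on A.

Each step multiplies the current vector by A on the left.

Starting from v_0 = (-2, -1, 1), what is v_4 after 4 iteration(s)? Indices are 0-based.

v_4 = (-768, -1060, 460)

v_0 = (-2, -1, 1).
v_1 = A·v_0 = (-8, -8, 1).
v_2 = A·v_1 = (-28, -42, 4).
v_3 = A·v_2 = (-128, -204, 58).
v_4 = A·v_3 = (-768, -1060, 460).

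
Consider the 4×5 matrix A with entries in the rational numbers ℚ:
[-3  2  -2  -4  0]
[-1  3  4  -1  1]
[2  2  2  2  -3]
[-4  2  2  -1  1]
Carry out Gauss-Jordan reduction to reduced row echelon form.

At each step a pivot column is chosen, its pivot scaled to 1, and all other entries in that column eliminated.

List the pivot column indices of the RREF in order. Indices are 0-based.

pivot(0,0)=-3: scale R0 → (1, -2/3, 2/3, 4/3, 0)
  clear (1,0): R1 −= (-1)R0 → (0, 7/3, 14/3, 1/3, 1)
  clear (2,0): R2 −= (2)R0 → (0, 10/3, 2/3, -2/3, -3)
  clear (3,0): R3 −= (-4)R0 → (0, -2/3, 14/3, 13/3, 1)
pivot(1,1)=7/3: scale R1 → (0, 1, 2, 1/7, 3/7)
  clear (0,1): R0 −= (-2/3)R1 → (1, 0, 2, 10/7, 2/7)
  clear (2,1): R2 −= (10/3)R1 → (0, 0, -6, -8/7, -31/7)
  clear (3,1): R3 −= (-2/3)R1 → (0, 0, 6, 31/7, 9/7)
pivot(2,2)=-6: scale R2 → (0, 0, 1, 4/21, 31/42)
  clear (0,2): R0 −= (2)R2 → (1, 0, 0, 22/21, -25/21)
  clear (1,2): R1 −= (2)R2 → (0, 1, 0, -5/21, -22/21)
  clear (3,2): R3 −= (6)R2 → (0, 0, 0, 23/7, -22/7)
pivot(3,3)=23/7: scale R3 → (0, 0, 0, 1, -22/23)
  clear (0,3): R0 −= (22/21)R3 → (1, 0, 0, 0, -13/69)
  clear (1,3): R1 −= (-5/21)R3 → (0, 1, 0, 0, -88/69)
  clear (2,3): R2 −= (4/21)R3 → (0, 0, 1, 0, 127/138)

pivot columns: 0, 1, 2, 3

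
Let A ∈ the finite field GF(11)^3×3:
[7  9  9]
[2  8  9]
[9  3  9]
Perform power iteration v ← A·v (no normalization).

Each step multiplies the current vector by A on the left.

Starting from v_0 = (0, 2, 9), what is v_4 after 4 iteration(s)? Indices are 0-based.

v_4 = (8, 7, 1)

v_0 = (0, 2, 9).
v_1 = A·v_0 = (0, 9, 10).
v_2 = A·v_1 = (6, 8, 7).
v_3 = A·v_2 = (1, 7, 9).
v_4 = A·v_3 = (8, 7, 1).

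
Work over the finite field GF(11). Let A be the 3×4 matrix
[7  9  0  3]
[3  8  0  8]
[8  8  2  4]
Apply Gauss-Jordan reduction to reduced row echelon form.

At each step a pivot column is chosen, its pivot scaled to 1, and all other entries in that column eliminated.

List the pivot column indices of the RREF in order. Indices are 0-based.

pivot(0,0)=7: scale R0 → (1, 6, 0, 2)
  clear (1,0): R1 −= (3)R0 → (0, 1, 0, 2)
  clear (2,0): R2 −= (8)R0 → (0, 4, 2, 10)
pivot(1,1)=1: scale R1 → (0, 1, 0, 2)
  clear (0,1): R0 −= (6)R1 → (1, 0, 0, 1)
  clear (2,1): R2 −= (4)R1 → (0, 0, 2, 2)
pivot(2,2)=2: scale R2 → (0, 0, 1, 1)

pivot columns: 0, 1, 2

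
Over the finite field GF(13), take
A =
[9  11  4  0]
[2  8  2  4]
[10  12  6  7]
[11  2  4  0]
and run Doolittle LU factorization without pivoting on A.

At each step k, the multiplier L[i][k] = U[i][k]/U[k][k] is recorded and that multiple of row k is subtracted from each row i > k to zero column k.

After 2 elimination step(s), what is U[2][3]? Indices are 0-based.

U[2][3] = 3

Step 1: pivot at (0,0) is 9.
  row1 ← row1 − (6)·row0  ⇒  L[1][0]=6, U row1=(0, 7, 4, 4)
  row2 ← row2 − (4)·row0  ⇒  L[2][0]=4, U row2=(0, 7, 3, 7)
  row3 ← row3 − (7)·row0  ⇒  L[3][0]=7, U row3=(0, 3, 2, 0)
Step 2: pivot at (1,1) is 7.
  row2 ← row2 − (1)·row1  ⇒  L[2][1]=1, U row2=(0, 0, 12, 3)
  row3 ← row3 − (6)·row1  ⇒  L[3][1]=6, U row3=(0, 0, 4, 2)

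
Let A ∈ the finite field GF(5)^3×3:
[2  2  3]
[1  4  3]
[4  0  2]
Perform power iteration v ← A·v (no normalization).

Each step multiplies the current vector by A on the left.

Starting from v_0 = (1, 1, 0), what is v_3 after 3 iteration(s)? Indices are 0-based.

v_3 = (4, 1, 3)

v_0 = (1, 1, 0).
v_1 = A·v_0 = (4, 0, 4).
v_2 = A·v_1 = (0, 1, 4).
v_3 = A·v_2 = (4, 1, 3).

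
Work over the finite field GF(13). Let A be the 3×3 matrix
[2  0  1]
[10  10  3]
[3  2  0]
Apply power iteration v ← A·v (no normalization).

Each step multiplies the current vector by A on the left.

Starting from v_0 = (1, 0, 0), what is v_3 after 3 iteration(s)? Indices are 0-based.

v_3 = (1, 8, 6)

v_0 = (1, 0, 0).
v_1 = A·v_0 = (2, 10, 3).
v_2 = A·v_1 = (7, 12, 0).
v_3 = A·v_2 = (1, 8, 6).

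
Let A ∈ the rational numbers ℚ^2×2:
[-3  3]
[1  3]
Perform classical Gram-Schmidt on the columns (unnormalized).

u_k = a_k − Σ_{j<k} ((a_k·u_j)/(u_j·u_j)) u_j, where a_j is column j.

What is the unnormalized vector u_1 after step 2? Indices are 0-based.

u_1 = (6/5, 18/5)

Step 1: u_0 = a_0 = (-3, 1).
Step 2: u_1 = a_1 − (-3/5)·u_0 = (6/5, 18/5).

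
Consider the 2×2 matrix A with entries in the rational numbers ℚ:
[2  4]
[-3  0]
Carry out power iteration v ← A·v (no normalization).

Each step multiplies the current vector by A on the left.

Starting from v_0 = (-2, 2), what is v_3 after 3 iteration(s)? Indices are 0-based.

v_3 = (16, -96)

v_0 = (-2, 2).
v_1 = A·v_0 = (4, 6).
v_2 = A·v_1 = (32, -12).
v_3 = A·v_2 = (16, -96).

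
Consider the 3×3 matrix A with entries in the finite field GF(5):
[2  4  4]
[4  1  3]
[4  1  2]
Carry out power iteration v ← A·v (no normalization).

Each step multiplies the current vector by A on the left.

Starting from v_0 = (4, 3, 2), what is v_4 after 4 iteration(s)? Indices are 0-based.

v_0 = (4, 3, 2).
v_1 = A·v_0 = (3, 0, 3).
v_2 = A·v_1 = (3, 1, 3).
v_3 = A·v_2 = (2, 2, 4).
v_4 = A·v_3 = (3, 2, 3).

v_4 = (3, 2, 3)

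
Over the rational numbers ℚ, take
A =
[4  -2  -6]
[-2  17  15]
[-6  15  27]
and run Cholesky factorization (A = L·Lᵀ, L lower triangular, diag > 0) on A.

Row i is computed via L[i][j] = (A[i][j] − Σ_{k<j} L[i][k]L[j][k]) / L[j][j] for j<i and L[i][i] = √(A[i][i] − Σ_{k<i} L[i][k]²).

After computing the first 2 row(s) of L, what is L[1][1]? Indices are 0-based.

L[1][1] = 4

Step 1: L[0][0] = √(4) = 2.
  L[1][0] = (-2) / L[0][0] = -1.
Step 2: L[1][1] = √(16) = 4.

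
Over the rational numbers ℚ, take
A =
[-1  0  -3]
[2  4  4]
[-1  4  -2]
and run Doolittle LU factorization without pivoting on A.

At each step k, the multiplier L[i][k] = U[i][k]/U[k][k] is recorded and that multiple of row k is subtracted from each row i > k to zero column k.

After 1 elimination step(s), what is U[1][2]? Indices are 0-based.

U[1][2] = -2

k=0: U[0][0]=-1
  eliminate (1,0): mult=-2, new row 1: (0, 4, -2); set L[1][0]=-2
  eliminate (2,0): mult=1, new row 2: (0, 4, 1); set L[2][0]=1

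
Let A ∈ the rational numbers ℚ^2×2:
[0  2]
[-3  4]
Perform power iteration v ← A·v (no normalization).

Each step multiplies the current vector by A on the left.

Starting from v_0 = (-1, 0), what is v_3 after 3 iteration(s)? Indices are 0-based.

v_0 = (-1, 0).
v_1 = A·v_0 = (0, 3).
v_2 = A·v_1 = (6, 12).
v_3 = A·v_2 = (24, 30).

v_3 = (24, 30)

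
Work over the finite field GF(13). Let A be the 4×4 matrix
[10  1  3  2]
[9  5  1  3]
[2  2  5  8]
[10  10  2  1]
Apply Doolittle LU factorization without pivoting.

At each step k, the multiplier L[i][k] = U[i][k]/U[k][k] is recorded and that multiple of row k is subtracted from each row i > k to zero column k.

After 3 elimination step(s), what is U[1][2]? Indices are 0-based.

U[1][2] = 10

Step 1: pivot at (0,0) is 10.
  row1 ← row1 − (10)·row0  ⇒  L[1][0]=10, U row1=(0, 8, 10, 9)
  row2 ← row2 − (8)·row0  ⇒  L[2][0]=8, U row2=(0, 7, 7, 5)
  row3 ← row3 − (1)·row0  ⇒  L[3][0]=1, U row3=(0, 9, 12, 12)
Step 2: pivot at (1,1) is 8.
  row2 ← row2 − (9)·row1  ⇒  L[2][1]=9, U row2=(0, 0, 8, 2)
  row3 ← row3 − (6)·row1  ⇒  L[3][1]=6, U row3=(0, 0, 4, 10)
Step 3: pivot at (2,2) is 8.
  row3 ← row3 − (7)·row2  ⇒  L[3][2]=7, U row3=(0, 0, 0, 9)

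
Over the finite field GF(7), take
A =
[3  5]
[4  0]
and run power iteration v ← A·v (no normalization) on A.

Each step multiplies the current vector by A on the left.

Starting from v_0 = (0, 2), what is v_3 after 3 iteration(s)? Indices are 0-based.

v_0 = (0, 2).
v_1 = A·v_0 = (3, 0).
v_2 = A·v_1 = (2, 5).
v_3 = A·v_2 = (3, 1).

v_3 = (3, 1)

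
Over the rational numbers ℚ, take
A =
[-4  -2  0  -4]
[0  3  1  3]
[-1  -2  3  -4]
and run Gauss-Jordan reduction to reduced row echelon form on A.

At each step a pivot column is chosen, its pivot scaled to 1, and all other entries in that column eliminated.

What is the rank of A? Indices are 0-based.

rank = 3

step 1: normalize row 0 (÷-4) = (1, 1/2, 0, 1)
  row 2: subtract -1×row0 = (0, -3/2, 3, -3)
step 2: normalize row 1 (÷3) = (0, 1, 1/3, 1)
  row 0: subtract 1/2×row1 = (1, 0, -1/6, 1/2)
  row 2: subtract -3/2×row1 = (0, 0, 7/2, -3/2)
step 3: normalize row 2 (÷7/2) = (0, 0, 1, -3/7)
  row 0: subtract -1/6×row2 = (1, 0, 0, 3/7)
  row 1: subtract 1/3×row2 = (0, 1, 0, 8/7)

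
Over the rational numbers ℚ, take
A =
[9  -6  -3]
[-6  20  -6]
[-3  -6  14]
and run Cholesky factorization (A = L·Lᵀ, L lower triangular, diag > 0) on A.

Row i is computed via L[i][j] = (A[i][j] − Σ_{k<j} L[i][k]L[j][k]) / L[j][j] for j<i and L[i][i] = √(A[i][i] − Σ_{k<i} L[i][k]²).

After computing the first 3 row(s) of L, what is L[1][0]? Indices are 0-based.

L[1][0] = -2

Step 1: L[0][0] = √(9) = 3.
  L[1][0] = (-6) / L[0][0] = -2.
Step 2: L[1][1] = √(16) = 4.
  L[2][0] = (-3) / L[0][0] = -1.
  L[2][1] = (-8) / L[1][1] = -2.
Step 3: L[2][2] = √(9) = 3.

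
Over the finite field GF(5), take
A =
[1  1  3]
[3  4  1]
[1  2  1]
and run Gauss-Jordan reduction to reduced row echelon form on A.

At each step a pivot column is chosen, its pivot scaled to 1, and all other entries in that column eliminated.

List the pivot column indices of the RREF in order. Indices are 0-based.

[1] R0 /= 1  ⇒  (1, 1, 3)
     R1 -= 3·R0  ⇒  (0, 1, 2)
     R2 -= 1·R0  ⇒  (0, 1, 3)
[2] R1 /= 1  ⇒  (0, 1, 2)
     R0 -= 1·R1  ⇒  (1, 0, 1)
     R2 -= 1·R1  ⇒  (0, 0, 1)
[3] R2 /= 1  ⇒  (0, 0, 1)
     R0 -= 1·R2  ⇒  (1, 0, 0)
     R1 -= 2·R2  ⇒  (0, 1, 0)

pivot columns: 0, 1, 2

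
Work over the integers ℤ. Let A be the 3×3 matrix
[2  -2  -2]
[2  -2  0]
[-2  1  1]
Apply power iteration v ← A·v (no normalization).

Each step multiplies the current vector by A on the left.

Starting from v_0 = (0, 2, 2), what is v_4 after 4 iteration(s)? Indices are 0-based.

v_4 = (-144, -64, 120)

v_0 = (0, 2, 2).
v_1 = A·v_0 = (-8, -4, 4).
v_2 = A·v_1 = (-16, -8, 16).
v_3 = A·v_2 = (-48, -16, 40).
v_4 = A·v_3 = (-144, -64, 120).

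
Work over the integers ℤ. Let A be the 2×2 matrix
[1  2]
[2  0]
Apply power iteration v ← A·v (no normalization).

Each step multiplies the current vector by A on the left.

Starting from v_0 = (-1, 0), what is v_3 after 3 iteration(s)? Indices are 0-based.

v_0 = (-1, 0).
v_1 = A·v_0 = (-1, -2).
v_2 = A·v_1 = (-5, -2).
v_3 = A·v_2 = (-9, -10).

v_3 = (-9, -10)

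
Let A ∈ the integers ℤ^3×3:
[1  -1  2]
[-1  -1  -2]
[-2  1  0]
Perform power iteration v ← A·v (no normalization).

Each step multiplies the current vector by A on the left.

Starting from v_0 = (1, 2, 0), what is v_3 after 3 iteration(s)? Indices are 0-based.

v_3 = (-4, -4, 0)

v_0 = (1, 2, 0).
v_1 = A·v_0 = (-1, -3, 0).
v_2 = A·v_1 = (2, 4, -1).
v_3 = A·v_2 = (-4, -4, 0).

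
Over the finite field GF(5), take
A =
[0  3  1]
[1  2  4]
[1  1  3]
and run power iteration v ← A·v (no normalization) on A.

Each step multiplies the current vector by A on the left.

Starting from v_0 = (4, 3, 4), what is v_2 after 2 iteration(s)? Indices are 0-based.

v_0 = (4, 3, 4).
v_1 = A·v_0 = (3, 1, 4).
v_2 = A·v_1 = (2, 1, 1).

v_2 = (2, 1, 1)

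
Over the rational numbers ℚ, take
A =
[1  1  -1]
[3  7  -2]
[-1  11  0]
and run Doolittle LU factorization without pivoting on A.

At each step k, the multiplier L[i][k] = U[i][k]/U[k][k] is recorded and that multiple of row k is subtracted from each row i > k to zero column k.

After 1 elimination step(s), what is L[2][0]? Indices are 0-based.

L[2][0] = -1

[col 0] pivot 1
  R1 -= 3*R0 → (0, 4, 1)  (L[1][0] := 3)
  R2 -= -1*R0 → (0, 12, -1)  (L[2][0] := -1)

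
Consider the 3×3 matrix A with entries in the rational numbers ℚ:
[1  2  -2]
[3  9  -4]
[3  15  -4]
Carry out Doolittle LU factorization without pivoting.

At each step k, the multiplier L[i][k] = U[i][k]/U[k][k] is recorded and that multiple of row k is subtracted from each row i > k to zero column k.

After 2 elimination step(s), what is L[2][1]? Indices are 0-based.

L[2][1] = 3

[col 0] pivot 1
  R1 -= 3*R0 → (0, 3, 2)  (L[1][0] := 3)
  R2 -= 3*R0 → (0, 9, 2)  (L[2][0] := 3)
[col 1] pivot 3
  R2 -= 3*R1 → (0, 0, -4)  (L[2][1] := 3)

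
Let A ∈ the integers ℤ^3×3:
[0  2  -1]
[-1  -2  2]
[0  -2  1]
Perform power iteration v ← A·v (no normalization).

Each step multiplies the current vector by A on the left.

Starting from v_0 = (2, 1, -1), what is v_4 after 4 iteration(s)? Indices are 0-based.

v_4 = (39, -33, -39)

v_0 = (2, 1, -1).
v_1 = A·v_0 = (3, -6, -3).
v_2 = A·v_1 = (-9, 3, 9).
v_3 = A·v_2 = (-3, 21, 3).
v_4 = A·v_3 = (39, -33, -39).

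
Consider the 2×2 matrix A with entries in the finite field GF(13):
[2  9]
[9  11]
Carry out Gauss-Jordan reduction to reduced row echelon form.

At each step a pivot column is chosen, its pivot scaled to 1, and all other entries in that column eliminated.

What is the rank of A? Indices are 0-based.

rank = 2

step 1: normalize row 0 (÷2) = (1, 11)
  row 1: subtract 9×row0 = (0, 3)
step 2: normalize row 1 (÷3) = (0, 1)
  row 0: subtract 11×row1 = (1, 0)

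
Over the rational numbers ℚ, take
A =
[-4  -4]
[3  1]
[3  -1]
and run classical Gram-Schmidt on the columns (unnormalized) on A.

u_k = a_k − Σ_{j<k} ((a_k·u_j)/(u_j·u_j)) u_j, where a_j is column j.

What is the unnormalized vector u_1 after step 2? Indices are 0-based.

Step 1: u_0 = a_0 = (-4, 3, 3).
Step 2: u_1 = a_1 − (8/17)·u_0 = (-36/17, -7/17, -41/17).

u_1 = (-36/17, -7/17, -41/17)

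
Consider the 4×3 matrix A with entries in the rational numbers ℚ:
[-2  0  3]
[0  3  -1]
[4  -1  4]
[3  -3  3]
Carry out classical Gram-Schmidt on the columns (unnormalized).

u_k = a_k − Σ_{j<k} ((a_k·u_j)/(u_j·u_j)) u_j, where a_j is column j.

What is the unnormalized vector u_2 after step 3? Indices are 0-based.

u_2 = (726/191, 269/382, 699/382, 18/191)

Step 1: u_0 = a_0 = (-2, 0, 4, 3).
Step 2: u_1 = a_1 − (-13/29)·u_0 = (-26/29, 3, 23/29, -48/29).
Step 3: u_2 = a_2 − (19/29)·u_0 − (-217/382)·u_1 = (726/191, 269/382, 699/382, 18/191).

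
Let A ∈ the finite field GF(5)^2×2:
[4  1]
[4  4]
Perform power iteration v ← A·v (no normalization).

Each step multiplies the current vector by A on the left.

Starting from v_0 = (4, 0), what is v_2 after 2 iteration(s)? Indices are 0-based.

v_2 = (0, 3)

v_0 = (4, 0).
v_1 = A·v_0 = (1, 1).
v_2 = A·v_1 = (0, 3).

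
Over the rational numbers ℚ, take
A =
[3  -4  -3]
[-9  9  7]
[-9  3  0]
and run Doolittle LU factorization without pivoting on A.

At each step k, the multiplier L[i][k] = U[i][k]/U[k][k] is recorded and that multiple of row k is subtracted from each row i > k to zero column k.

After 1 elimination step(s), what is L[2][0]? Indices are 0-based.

Step 1: pivot at (0,0) is 3.
  row1 ← row1 − (-3)·row0  ⇒  L[1][0]=-3, U row1=(0, -3, -2)
  row2 ← row2 − (-3)·row0  ⇒  L[2][0]=-3, U row2=(0, -9, -9)

L[2][0] = -3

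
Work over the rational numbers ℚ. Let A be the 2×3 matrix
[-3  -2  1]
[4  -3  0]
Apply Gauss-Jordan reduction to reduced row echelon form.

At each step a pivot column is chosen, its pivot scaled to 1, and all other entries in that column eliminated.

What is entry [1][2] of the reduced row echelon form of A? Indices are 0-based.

[1] R0 /= -3  ⇒  (1, 2/3, -1/3)
     R1 -= 4·R0  ⇒  (0, -17/3, 4/3)
[2] R1 /= -17/3  ⇒  (0, 1, -4/17)
     R0 -= 2/3·R1  ⇒  (1, 0, -3/17)

M[1][2] = -4/17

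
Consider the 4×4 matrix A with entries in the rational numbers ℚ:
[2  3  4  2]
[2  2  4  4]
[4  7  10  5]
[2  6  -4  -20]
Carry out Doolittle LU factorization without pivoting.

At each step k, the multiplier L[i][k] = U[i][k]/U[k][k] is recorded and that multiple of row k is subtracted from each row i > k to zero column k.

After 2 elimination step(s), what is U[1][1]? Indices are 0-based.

[col 0] pivot 2
  R1 -= 1*R0 → (0, -1, 0, 2)  (L[1][0] := 1)
  R2 -= 2*R0 → (0, 1, 2, 1)  (L[2][0] := 2)
  R3 -= 1*R0 → (0, 3, -8, -22)  (L[3][0] := 1)
[col 1] pivot -1
  R2 -= -1*R1 → (0, 0, 2, 3)  (L[2][1] := -1)
  R3 -= -3*R1 → (0, 0, -8, -16)  (L[3][1] := -3)

U[1][1] = -1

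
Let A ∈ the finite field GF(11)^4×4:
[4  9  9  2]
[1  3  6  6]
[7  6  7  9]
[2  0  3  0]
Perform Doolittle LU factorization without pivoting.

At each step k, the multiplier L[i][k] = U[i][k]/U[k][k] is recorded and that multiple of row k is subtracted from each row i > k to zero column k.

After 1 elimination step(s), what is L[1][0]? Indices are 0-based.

L[1][0] = 3

Step 1: pivot at (0,0) is 4.
  row1 ← row1 − (3)·row0  ⇒  L[1][0]=3, U row1=(0, 9, 1, 0)
  row2 ← row2 − (10)·row0  ⇒  L[2][0]=10, U row2=(0, 4, 5, 0)
  row3 ← row3 − (6)·row0  ⇒  L[3][0]=6, U row3=(0, 1, 4, 10)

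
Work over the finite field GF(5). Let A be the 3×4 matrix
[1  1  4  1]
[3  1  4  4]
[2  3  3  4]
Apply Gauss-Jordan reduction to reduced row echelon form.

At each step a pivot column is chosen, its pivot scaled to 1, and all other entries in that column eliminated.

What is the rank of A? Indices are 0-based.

rank = 3

pivot(0,0)=1: scale R0 → (1, 1, 4, 1)
  clear (1,0): R1 −= (3)R0 → (0, 3, 2, 1)
  clear (2,0): R2 −= (2)R0 → (0, 1, 0, 2)
pivot(1,1)=3: scale R1 → (0, 1, 4, 2)
  clear (0,1): R0 −= (1)R1 → (1, 0, 0, 4)
  clear (2,1): R2 −= (1)R1 → (0, 0, 1, 0)
pivot(2,2)=1: scale R2 → (0, 0, 1, 0)
  clear (1,2): R1 −= (4)R2 → (0, 1, 0, 2)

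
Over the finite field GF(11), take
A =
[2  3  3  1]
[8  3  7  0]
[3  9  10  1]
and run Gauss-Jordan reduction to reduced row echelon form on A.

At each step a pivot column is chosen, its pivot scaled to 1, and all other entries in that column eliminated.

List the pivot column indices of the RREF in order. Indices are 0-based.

[1] R0 /= 2  ⇒  (1, 7, 7, 6)
     R1 -= 8·R0  ⇒  (0, 2, 6, 7)
     R2 -= 3·R0  ⇒  (0, 10, 0, 5)
[2] R1 /= 2  ⇒  (0, 1, 3, 9)
     R0 -= 7·R1  ⇒  (1, 0, 8, 9)
     R2 -= 10·R1  ⇒  (0, 0, 3, 3)
[3] R2 /= 3  ⇒  (0, 0, 1, 1)
     R0 -= 8·R2  ⇒  (1, 0, 0, 1)
     R1 -= 3·R2  ⇒  (0, 1, 0, 6)

pivot columns: 0, 1, 2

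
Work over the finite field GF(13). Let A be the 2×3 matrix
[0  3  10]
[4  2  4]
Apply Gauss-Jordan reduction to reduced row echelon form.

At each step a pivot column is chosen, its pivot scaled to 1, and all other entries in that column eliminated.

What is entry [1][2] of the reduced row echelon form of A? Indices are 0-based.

M[1][2] = 12

[1] R0 <-> R1
[1] R0 /= 4  ⇒  (1, 7, 1)
[2] R1 /= 3  ⇒  (0, 1, 12)
     R0 -= 7·R1  ⇒  (1, 0, 8)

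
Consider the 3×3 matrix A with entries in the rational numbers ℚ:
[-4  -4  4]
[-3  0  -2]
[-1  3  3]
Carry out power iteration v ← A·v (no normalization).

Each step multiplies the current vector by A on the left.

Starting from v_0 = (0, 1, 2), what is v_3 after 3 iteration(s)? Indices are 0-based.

v_3 = (20, -130, -93)

v_0 = (0, 1, 2).
v_1 = A·v_0 = (4, -4, 9).
v_2 = A·v_1 = (36, -30, 11).
v_3 = A·v_2 = (20, -130, -93).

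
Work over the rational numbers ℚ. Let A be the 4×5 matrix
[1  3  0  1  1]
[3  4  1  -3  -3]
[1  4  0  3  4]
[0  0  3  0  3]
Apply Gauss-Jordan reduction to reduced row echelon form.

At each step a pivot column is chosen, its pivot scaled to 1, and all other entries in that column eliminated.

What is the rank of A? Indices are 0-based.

rank = 4

step 1: normalize row 0 (÷1) = (1, 3, 0, 1, 1)
  row 1: subtract 3×row0 = (0, -5, 1, -6, -6)
  row 2: subtract 1×row0 = (0, 1, 0, 2, 3)
step 2: normalize row 1 (÷-5) = (0, 1, -1/5, 6/5, 6/5)
  row 0: subtract 3×row1 = (1, 0, 3/5, -13/5, -13/5)
  row 2: subtract 1×row1 = (0, 0, 1/5, 4/5, 9/5)
step 3: normalize row 2 (÷1/5) = (0, 0, 1, 4, 9)
  row 0: subtract 3/5×row2 = (1, 0, 0, -5, -8)
  row 1: subtract -1/5×row2 = (0, 1, 0, 2, 3)
  row 3: subtract 3×row2 = (0, 0, 0, -12, -24)
step 4: normalize row 3 (÷-12) = (0, 0, 0, 1, 2)
  row 0: subtract -5×row3 = (1, 0, 0, 0, 2)
  row 1: subtract 2×row3 = (0, 1, 0, 0, -1)
  row 2: subtract 4×row3 = (0, 0, 1, 0, 1)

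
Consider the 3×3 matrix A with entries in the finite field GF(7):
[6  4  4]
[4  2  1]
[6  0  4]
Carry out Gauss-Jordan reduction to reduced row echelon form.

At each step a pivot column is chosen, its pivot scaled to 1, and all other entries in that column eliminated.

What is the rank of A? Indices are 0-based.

rank = 3

[1] R0 /= 6  ⇒  (1, 3, 3)
     R1 -= 4·R0  ⇒  (0, 4, 3)
     R2 -= 6·R0  ⇒  (0, 3, 0)
[2] R1 /= 4  ⇒  (0, 1, 6)
     R0 -= 3·R1  ⇒  (1, 0, 6)
     R2 -= 3·R1  ⇒  (0, 0, 3)
[3] R2 /= 3  ⇒  (0, 0, 1)
     R0 -= 6·R2  ⇒  (1, 0, 0)
     R1 -= 6·R2  ⇒  (0, 1, 0)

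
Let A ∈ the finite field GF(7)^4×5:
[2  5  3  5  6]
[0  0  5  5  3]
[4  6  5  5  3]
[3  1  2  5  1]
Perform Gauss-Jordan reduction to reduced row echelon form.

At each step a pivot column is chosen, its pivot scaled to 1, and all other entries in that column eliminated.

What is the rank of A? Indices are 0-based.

rank = 4

step 1: normalize row 0 (÷2) = (1, 6, 5, 6, 3)
  row 2: subtract 4×row0 = (0, 3, 6, 2, 5)
  row 3: subtract 3×row0 = (0, 4, 1, 1, 6)
step 2: exchange rows 1,2
step 2: normalize row 1 (÷3) = (0, 1, 2, 3, 4)
  row 0: subtract 6×row1 = (1, 0, 0, 2, 0)
  row 3: subtract 4×row1 = (0, 0, 0, 3, 4)
step 3: normalize row 2 (÷5) = (0, 0, 1, 1, 2)
  row 1: subtract 2×row2 = (0, 1, 0, 1, 0)
step 4: normalize row 3 (÷3) = (0, 0, 0, 1, 6)
  row 0: subtract 2×row3 = (1, 0, 0, 0, 2)
  row 1: subtract 1×row3 = (0, 1, 0, 0, 1)
  row 2: subtract 1×row3 = (0, 0, 1, 0, 3)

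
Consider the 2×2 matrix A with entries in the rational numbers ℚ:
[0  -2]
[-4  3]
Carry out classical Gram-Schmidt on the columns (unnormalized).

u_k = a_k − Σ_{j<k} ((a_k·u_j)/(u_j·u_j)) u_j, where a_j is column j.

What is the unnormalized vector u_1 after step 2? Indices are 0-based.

Step 1: u_0 = a_0 = (0, -4).
Step 2: u_1 = a_1 − (-3/4)·u_0 = (-2, 0).

u_1 = (-2, 0)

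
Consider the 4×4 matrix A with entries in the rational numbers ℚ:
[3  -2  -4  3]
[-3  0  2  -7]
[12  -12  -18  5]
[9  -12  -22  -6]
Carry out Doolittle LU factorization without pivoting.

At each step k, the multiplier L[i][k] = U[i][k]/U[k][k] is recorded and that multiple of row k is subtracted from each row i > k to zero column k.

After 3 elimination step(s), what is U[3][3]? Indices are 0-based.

U[3][3] = -1

Step 1: pivot at (0,0) is 3.
  row1 ← row1 − (-1)·row0  ⇒  L[1][0]=-1, U row1=(0, -2, -2, -4)
  row2 ← row2 − (4)·row0  ⇒  L[2][0]=4, U row2=(0, -4, -2, -7)
  row3 ← row3 − (3)·row0  ⇒  L[3][0]=3, U row3=(0, -6, -10, -15)
Step 2: pivot at (1,1) is -2.
  row2 ← row2 − (2)·row1  ⇒  L[2][1]=2, U row2=(0, 0, 2, 1)
  row3 ← row3 − (3)·row1  ⇒  L[3][1]=3, U row3=(0, 0, -4, -3)
Step 3: pivot at (2,2) is 2.
  row3 ← row3 − (-2)·row2  ⇒  L[3][2]=-2, U row3=(0, 0, 0, -1)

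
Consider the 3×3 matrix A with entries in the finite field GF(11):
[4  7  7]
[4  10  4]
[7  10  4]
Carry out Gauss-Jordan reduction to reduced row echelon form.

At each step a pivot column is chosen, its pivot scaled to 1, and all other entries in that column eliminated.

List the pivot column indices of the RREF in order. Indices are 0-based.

pivot columns: 0, 1, 2

pivot(0,0)=4: scale R0 → (1, 10, 10)
  clear (1,0): R1 −= (4)R0 → (0, 3, 8)
  clear (2,0): R2 −= (7)R0 → (0, 6, 0)
pivot(1,1)=3: scale R1 → (0, 1, 10)
  clear (0,1): R0 −= (10)R1 → (1, 0, 9)
  clear (2,1): R2 −= (6)R1 → (0, 0, 6)
pivot(2,2)=6: scale R2 → (0, 0, 1)
  clear (0,2): R0 −= (9)R2 → (1, 0, 0)
  clear (1,2): R1 −= (10)R2 → (0, 1, 0)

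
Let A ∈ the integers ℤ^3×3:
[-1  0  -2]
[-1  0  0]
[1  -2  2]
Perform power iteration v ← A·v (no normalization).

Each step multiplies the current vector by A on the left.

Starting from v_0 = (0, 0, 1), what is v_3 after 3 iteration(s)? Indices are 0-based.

v_0 = (0, 0, 1).
v_1 = A·v_0 = (-2, 0, 2).
v_2 = A·v_1 = (-2, 2, 2).
v_3 = A·v_2 = (-2, 2, -2).

v_3 = (-2, 2, -2)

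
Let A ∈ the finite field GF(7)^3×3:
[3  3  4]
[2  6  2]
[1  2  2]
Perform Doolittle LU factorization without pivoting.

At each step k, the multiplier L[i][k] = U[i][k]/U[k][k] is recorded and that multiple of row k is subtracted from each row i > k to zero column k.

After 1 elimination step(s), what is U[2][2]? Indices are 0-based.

k=0: U[0][0]=3
  eliminate (1,0): mult=3, new row 1: (0, 4, 4); set L[1][0]=3
  eliminate (2,0): mult=5, new row 2: (0, 1, 3); set L[2][0]=5

U[2][2] = 3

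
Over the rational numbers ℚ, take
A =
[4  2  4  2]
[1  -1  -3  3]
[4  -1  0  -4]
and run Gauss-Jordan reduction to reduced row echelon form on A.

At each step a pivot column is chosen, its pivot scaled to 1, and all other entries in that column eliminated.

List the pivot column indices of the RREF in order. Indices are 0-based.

pivot columns: 0, 1, 2

pivot(0,0)=4: scale R0 → (1, 1/2, 1, 1/2)
  clear (1,0): R1 −= (1)R0 → (0, -3/2, -4, 5/2)
  clear (2,0): R2 −= (4)R0 → (0, -3, -4, -6)
pivot(1,1)=-3/2: scale R1 → (0, 1, 8/3, -5/3)
  clear (0,1): R0 −= (1/2)R1 → (1, 0, -1/3, 4/3)
  clear (2,1): R2 −= (-3)R1 → (0, 0, 4, -11)
pivot(2,2)=4: scale R2 → (0, 0, 1, -11/4)
  clear (0,2): R0 −= (-1/3)R2 → (1, 0, 0, 5/12)
  clear (1,2): R1 −= (8/3)R2 → (0, 1, 0, 17/3)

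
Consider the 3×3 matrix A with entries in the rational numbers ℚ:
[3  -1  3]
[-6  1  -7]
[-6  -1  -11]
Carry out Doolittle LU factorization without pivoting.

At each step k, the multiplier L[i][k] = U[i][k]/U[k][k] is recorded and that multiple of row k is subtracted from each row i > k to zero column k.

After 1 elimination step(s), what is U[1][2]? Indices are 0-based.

U[1][2] = -1

[col 0] pivot 3
  R1 -= -2*R0 → (0, -1, -1)  (L[1][0] := -2)
  R2 -= -2*R0 → (0, -3, -5)  (L[2][0] := -2)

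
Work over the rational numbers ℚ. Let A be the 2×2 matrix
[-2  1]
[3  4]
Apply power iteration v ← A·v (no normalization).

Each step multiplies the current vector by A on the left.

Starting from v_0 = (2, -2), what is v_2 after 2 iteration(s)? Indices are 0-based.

v_0 = (2, -2).
v_1 = A·v_0 = (-6, -2).
v_2 = A·v_1 = (10, -26).

v_2 = (10, -26)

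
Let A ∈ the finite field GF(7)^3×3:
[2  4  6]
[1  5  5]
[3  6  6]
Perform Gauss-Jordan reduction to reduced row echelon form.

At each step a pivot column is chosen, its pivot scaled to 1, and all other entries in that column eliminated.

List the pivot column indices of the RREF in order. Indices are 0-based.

pivot columns: 0, 1, 2

[1] R0 /= 2  ⇒  (1, 2, 3)
     R1 -= 1·R0  ⇒  (0, 3, 2)
     R2 -= 3·R0  ⇒  (0, 0, 4)
[2] R1 /= 3  ⇒  (0, 1, 3)
     R0 -= 2·R1  ⇒  (1, 0, 4)
[3] R2 /= 4  ⇒  (0, 0, 1)
     R0 -= 4·R2  ⇒  (1, 0, 0)
     R1 -= 3·R2  ⇒  (0, 1, 0)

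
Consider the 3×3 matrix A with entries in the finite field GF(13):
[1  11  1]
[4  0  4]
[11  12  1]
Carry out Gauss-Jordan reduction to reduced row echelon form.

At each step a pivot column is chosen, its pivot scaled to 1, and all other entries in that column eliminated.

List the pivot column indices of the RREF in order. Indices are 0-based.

[1] R0 /= 1  ⇒  (1, 11, 1)
     R1 -= 4·R0  ⇒  (0, 8, 0)
     R2 -= 11·R0  ⇒  (0, 8, 3)
[2] R1 /= 8  ⇒  (0, 1, 0)
     R0 -= 11·R1  ⇒  (1, 0, 1)
     R2 -= 8·R1  ⇒  (0, 0, 3)
[3] R2 /= 3  ⇒  (0, 0, 1)
     R0 -= 1·R2  ⇒  (1, 0, 0)

pivot columns: 0, 1, 2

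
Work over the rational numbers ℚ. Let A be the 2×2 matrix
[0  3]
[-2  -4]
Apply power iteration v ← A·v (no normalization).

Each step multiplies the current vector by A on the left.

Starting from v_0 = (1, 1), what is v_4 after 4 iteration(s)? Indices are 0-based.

v_0 = (1, 1).
v_1 = A·v_0 = (3, -6).
v_2 = A·v_1 = (-18, 18).
v_3 = A·v_2 = (54, -36).
v_4 = A·v_3 = (-108, 36).

v_4 = (-108, 36)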